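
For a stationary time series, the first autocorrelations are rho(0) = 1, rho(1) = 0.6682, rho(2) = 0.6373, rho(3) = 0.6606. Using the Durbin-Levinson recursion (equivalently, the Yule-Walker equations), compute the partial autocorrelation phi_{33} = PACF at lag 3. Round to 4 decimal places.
\phi_{33} = 0.3100

The PACF at lag k is phi_{kk}, the last component of the solution
to the Yule-Walker system G_k phi = r_k where
  (G_k)_{ij} = rho(|i - j|), (r_k)_i = rho(i), i,j = 1..k.
Equivalently, Durbin-Levinson gives phi_{kk} iteratively:
  phi_{11} = rho(1)
  phi_{kk} = [rho(k) - sum_{j=1..k-1} phi_{k-1,j} rho(k-j)]
            / [1 - sum_{j=1..k-1} phi_{k-1,j} rho(j)],
  phi_{k,j} = phi_{k-1,j} - phi_{kk} phi_{k-1,k-j},  j = 1..k-1.
Step k = 1:
  phi_11 = rho(1) = 0.6682.
Step k = 2:
  phi_22 = [rho(2) - phi_11 rho(1)] / [1 - phi_11 rho(1)] = [0.6373 - (0.6682)(0.6682)] / [1 - (0.6682)(0.6682)]
         = 0.19080876 / 0.55350876 = 0.344726.
  Update: phi_21 = phi_11 - phi_22 phi_11 = 0.6682 - (0.344726)(0.6682) = 0.437854.
Step k = 3:
  phi_33 = [rho(3) - phi_21 rho(2) - phi_22 rho(1)] / [1 - phi_21 rho(1) - phi_22 rho(2)]
    numerator   = 0.6606 - (0.437854)(0.6373) - (0.344726)(0.6682) = 0.15120972
    denominator = 1 - (0.437854)(0.6682) - (0.344726)(0.6373) = 0.48773205
  phi_33 = 0.15120972 / 0.48773205 = 0.31.
Therefore phi_{33} = 0.3100.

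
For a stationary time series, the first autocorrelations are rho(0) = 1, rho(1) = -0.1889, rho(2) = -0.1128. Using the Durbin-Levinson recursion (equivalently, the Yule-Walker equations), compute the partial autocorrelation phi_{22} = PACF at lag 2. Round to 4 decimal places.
\phi_{22} = -0.1540

The PACF at lag k is phi_{kk}, the last component of the solution
to the Yule-Walker system G_k phi = r_k where
  (G_k)_{ij} = rho(|i - j|), (r_k)_i = rho(i), i,j = 1..k.
Equivalently, Durbin-Levinson gives phi_{kk} iteratively:
  phi_{11} = rho(1)
  phi_{kk} = [rho(k) - sum_{j=1..k-1} phi_{k-1,j} rho(k-j)]
            / [1 - sum_{j=1..k-1} phi_{k-1,j} rho(j)],
  phi_{k,j} = phi_{k-1,j} - phi_{kk} phi_{k-1,k-j},  j = 1..k-1.
Step k = 1:
  phi_11 = rho(1) = -0.1889.
Step k = 2:
  phi_22 = [rho(2) - phi_11 rho(1)] / [1 - phi_11 rho(1)] = [-0.1128 - (-0.1889)(-0.1889)] / [1 - (-0.1889)(-0.1889)]
         = -0.14848321 / 0.96431679 = -0.154.
Therefore phi_{22} = -0.1540.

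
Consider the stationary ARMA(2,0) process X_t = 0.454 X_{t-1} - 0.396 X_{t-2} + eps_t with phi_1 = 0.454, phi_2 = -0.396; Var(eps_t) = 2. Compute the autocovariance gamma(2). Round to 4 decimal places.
\gamma(2) = -0.6588

Multiply the model equation by X_{t-k} and take expectations. With theta_0 = psi_0 = 1 and psi_j the MA(infinity) weights, this gives
  gamma(k) - sum_i phi_i gamma(k-i) = c_k,
  c_k = sigma^2 * sum_{j=k..q} theta_j psi_{j-k}   (c_k = 0 for k > q),
using gamma(-m) = gamma(m).
Pure AR (q = 0): c_0 = sigma^2 = 2, c_k = 0 for k >= 1.
Equations for k = 0, 1, 2 (AR order 2, c_2 = 0):
  (E0) gamma(0) = phi_1 gamma(1) + phi_2 gamma(2) + c_0
  (E1) gamma(1) = phi_1 gamma(0) + phi_2 gamma(1) + c_1
  (E2) gamma(2) = phi_1 gamma(1) + phi_2 gamma(0)
From (E1): gamma(1) = A gamma(0) + B with
  A = phi_1 / (1 - phi_2) = 0.454 / 1.396 = 0.325215,   B = c_1 / (1 - phi_2) = 0 / 1.396 = 0.
Insert (E2) into (E0): gamma(0) (1 - phi_2^2) = phi_1 (1 + phi_2) gamma(1) + c_0.
  phi_1 (1 + phi_2) = (0.454)(0.604) = 0.274216,   1 - phi_2^2 = 0.843184.
Replace gamma(1) by A gamma(0) + B and collect gamma(0):
  gamma(0) [0.843184 - (0.274216)(0.325215)] = c_0 = 2
  gamma(0) * 0.754005 = 2
  gamma(0) = 2 / 0.754005 = 2.652503.
  gamma(1) = A gamma(0) = (0.325215)(2.652503) = 0.862633.
  gamma(2) = phi_1 gamma(1) + phi_2 gamma(0) = (0.454)(0.862633) + (-0.396)(2.652503) = -0.658756.
Therefore gamma(2) = -0.6588 (to 4 decimal places).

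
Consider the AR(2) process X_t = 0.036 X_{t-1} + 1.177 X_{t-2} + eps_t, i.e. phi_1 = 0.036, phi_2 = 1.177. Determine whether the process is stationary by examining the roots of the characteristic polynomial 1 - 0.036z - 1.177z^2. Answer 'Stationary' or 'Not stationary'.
\text{Not stationary}

The AR(p) characteristic polynomial is P(z) = 1 - 0.036z - 1.177z^2.
Stationarity requires all roots to lie outside the unit circle, i.e. |z| > 1 for every root.
Set 1 + (-0.036) z + (-1.177) z^2 = 0, i.e. a z^2 + b z + c = 0 with a = -1.177, b = -0.036, c = 1.
Discriminant D = b^2 - 4ac = (-0.036)^2 - 4*(-1.177)*1 = 0.001296 - (-4.708) = 4.709296.
D >= 0, so the roots are real: z = (-b +/- sqrt(D)) / (2a) = (0.036 +/- 2.170091) / (-2.354).
  z_1 = (0.036 + 2.170091) / (-2.354) = -0.9372,   |z_1| = 0.9372.
  z_2 = (0.036 - 2.170091) / (-2.354) = 0.9066,   |z_2| = 0.9066.
Moduli of all roots: 0.9372, 0.9066.
All moduli strictly greater than 1? No.
Verdict: Not stationary.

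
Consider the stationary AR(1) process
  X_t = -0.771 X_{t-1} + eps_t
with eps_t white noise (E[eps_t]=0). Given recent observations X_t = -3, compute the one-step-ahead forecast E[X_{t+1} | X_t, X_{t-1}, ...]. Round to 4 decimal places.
E[X_{t+1} \mid \mathcal F_t] = 2.3130

For an AR(p) model X_t = c + sum_i phi_i X_{t-i} + eps_t, the
one-step-ahead conditional mean is
  E[X_{t+1} | X_t, ...] = c + sum_i phi_i X_{t+1-i}.
Substitute known values:
  E[X_{t+1} | ...] = (-0.771) * (-3)
                   = 2.3130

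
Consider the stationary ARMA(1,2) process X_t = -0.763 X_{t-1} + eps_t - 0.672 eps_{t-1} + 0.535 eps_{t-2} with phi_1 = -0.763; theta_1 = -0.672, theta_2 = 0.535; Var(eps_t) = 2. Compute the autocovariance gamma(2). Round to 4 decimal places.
\gamma(2) = 14.2319

Multiply the model equation by X_{t-k} and take expectations. With theta_0 = psi_0 = 1 and psi_j the MA(infinity) weights, this gives
  gamma(k) - sum_i phi_i gamma(k-i) = c_k,
  c_k = sigma^2 * sum_{j=k..q} theta_j psi_{j-k}   (c_k = 0 for k > q),
using gamma(-m) = gamma(m).
psi-weights needed (psi_j = theta_j + sum_i phi_i psi_{j-i}):
  psi_1 = theta_1 + phi_1 = -0.672 + (-0.763) = -1.435
  psi_2 = theta_2 + phi_1 psi_1 = 0.535 + (-0.763)(-1.435) = 1.629905
Right-hand sides:
  c_0 = sigma^2 (1 + theta_1 psi_1 + theta_2 psi_2) = 2 * (1 + (-0.672)(-1.435) + (0.535)(1.629905)) = 2 * 2.836319 = 5.672638
  c_1 = sigma^2 (theta_1 + theta_2 psi_1) = 2 * (-0.672 + (0.535)(-1.435)) = -2.87945
  c_2 = sigma^2 theta_2 = 2 * (0.535) = 1.07
Equations for k = 0 and k = 1 (AR order 1):
  gamma(0) = phi_1 gamma(1) + c_0
  gamma(1) = phi_1 gamma(0) + c_1
Substituting the second into the first: gamma(0) (1 - phi_1^2) = c_0 + phi_1 c_1, so
  gamma(0) = (c_0 + phi_1 c_1) / (1 - phi_1^2) = (5.672638 + (-0.763)(-2.87945)) / (1 - (-0.763)^2) = 7.869659 / 0.417831 = 18.83455.
  gamma(1) = phi_1 gamma(0) + c_1 = (-0.763)(18.83455) + (-2.87945) = -17.250211.
For k = 2: gamma(2) = phi_1 gamma(1) + c_2
  = (-0.763)(-17.250211) + (1.07) = 14.231911.
Therefore gamma(2) = 14.2319 (to 4 decimal places).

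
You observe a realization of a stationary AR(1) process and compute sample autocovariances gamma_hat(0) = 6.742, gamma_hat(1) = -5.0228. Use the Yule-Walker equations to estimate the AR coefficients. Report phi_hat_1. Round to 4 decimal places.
\hat\phi_{1} = -0.7450

The Yule-Walker equations for an AR(p) process read, in matrix form,
  Gamma_p phi = r_p,   with   (Gamma_p)_{ij} = gamma(|i - j|),
                       (r_p)_i = gamma(i),   i,j = 1..p.
Substitute the sample gammas (Toeplitz matrix and right-hand side of size 1):
  Gamma_p = [[6.742]]
  r_p     = [-5.0228]
With p = 1 this is the single equation gamma(0) phi_1 = gamma(1):
  phi_hat_1 = gamma(1) / gamma(0) = -5.0228 / 6.742 = -0.7450.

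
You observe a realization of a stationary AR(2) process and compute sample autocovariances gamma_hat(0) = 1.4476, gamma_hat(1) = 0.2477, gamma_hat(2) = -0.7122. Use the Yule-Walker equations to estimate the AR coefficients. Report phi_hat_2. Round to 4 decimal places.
\hat\phi_{2} = -0.5370

The Yule-Walker equations for an AR(p) process read, in matrix form,
  Gamma_p phi = r_p,   with   (Gamma_p)_{ij} = gamma(|i - j|),
                       (r_p)_i = gamma(i),   i,j = 1..p.
Substitute the sample gammas (Toeplitz matrix and right-hand side of size 2):
  Gamma_p = [[1.4476, 0.2477], [0.2477, 1.4476]]
  r_p     = [0.2477, -0.7122]
Written out:
  1.4476 phi_1 + 0.2477 phi_2 = 0.2477
  0.2477 phi_1 + 1.4476 phi_2 = -0.7122
Solve by Cramer's rule:
  det = gamma(0)^2 - gamma(1)^2 = (1.4476)^2 - (0.2477)^2 = 2.09554576 - 0.06135529 = 2.03419047
  phi_hat_1 = [gamma(1) gamma(0) - gamma(1) gamma(2)] / det = [(0.2477)(1.4476) - (0.2477)(-0.7122)] / 2.03419047 = 0.53498246 / 2.03419047 = 0.263
  phi_hat_2 = [gamma(0) gamma(2) - gamma(1)^2] / det = [(1.4476)(-0.7122) - (0.2477)^2] / 2.03419047 = -1.09233601 / 2.03419047 = -0.537
So phi_hat = [0.2630, -0.5370].
Therefore phi_hat_2 = -0.5370.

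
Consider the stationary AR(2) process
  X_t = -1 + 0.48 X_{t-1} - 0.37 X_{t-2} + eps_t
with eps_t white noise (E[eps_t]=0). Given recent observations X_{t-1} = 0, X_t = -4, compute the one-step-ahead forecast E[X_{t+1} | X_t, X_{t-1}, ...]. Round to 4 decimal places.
E[X_{t+1} \mid \mathcal F_t] = -2.9200

For an AR(p) model X_t = c + sum_i phi_i X_{t-i} + eps_t, the
one-step-ahead conditional mean is
  E[X_{t+1} | X_t, ...] = c + sum_i phi_i X_{t+1-i}.
Substitute known values:
  E[X_{t+1} | ...] = -1 + (0.48) * (-4) + (-0.37) * (0)
                   = -2.9200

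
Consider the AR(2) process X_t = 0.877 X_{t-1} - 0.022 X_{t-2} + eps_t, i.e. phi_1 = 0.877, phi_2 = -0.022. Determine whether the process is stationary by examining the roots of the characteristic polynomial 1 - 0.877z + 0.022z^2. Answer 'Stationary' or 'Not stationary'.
\text{Stationary}

The AR(p) characteristic polynomial is P(z) = 1 - 0.877z + 0.022z^2.
Stationarity requires all roots to lie outside the unit circle, i.e. |z| > 1 for every root.
Set 1 + (-0.877) z + (0.022) z^2 = 0, i.e. a z^2 + b z + c = 0 with a = 0.022, b = -0.877, c = 1.
Discriminant D = b^2 - 4ac = (-0.877)^2 - 4*(0.022)*1 = 0.769129 - (0.088) = 0.681129.
D >= 0, so the roots are real: z = (-b +/- sqrt(D)) / (2a) = (0.877 +/- 0.825305) / (0.044).
  z_1 = (0.877 + 0.825305) / (0.044) = 38.6888,   |z_1| = 38.6888.
  z_2 = (0.877 - 0.825305) / (0.044) = 1.1749,   |z_2| = 1.1749.
Moduli of all roots: 38.6888, 1.1749.
All moduli strictly greater than 1? Yes.
Verdict: Stationary.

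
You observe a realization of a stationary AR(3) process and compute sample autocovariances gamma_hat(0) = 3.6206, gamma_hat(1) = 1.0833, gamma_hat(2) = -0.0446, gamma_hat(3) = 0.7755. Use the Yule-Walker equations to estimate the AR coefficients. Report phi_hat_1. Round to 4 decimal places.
\hat\phi_{1} = 0.3640

The Yule-Walker equations for an AR(p) process read, in matrix form,
  Gamma_p phi = r_p,   with   (Gamma_p)_{ij} = gamma(|i - j|),
                       (r_p)_i = gamma(i),   i,j = 1..p.
Substitute the sample gammas (Toeplitz matrix and right-hand side of size 3):
  Gamma_p = [[3.6206, 1.0833, -0.0446], [1.0833, 3.6206, 1.0833], [-0.0446, 1.0833, 3.6206]]
  r_p     = [1.0833, -0.0446, 0.7755]
Written out (R1..R3):
  (R1) 3.6206 phi_1 + 1.0833 phi_2 - 0.0446 phi_3 = 1.0833
  (R2) 1.0833 phi_1 + 3.6206 phi_2 + 1.0833 phi_3 = -0.0446
  (R3) -0.0446 phi_1 + 1.0833 phi_2 + 3.6206 phi_3 = 0.7755
Gaussian elimination:
  R2 <- R2 - (1.0833/3.6206) R1 = R2 - (0.299205) R1:  3.296472 phi_2 + 1.096645 phi_3 = -0.368728
  R3 <- R3 - (-0.0446/3.6206) R1 = R3 - (-0.012318) R1:  1.096645 phi_2 + 3.620051 phi_3 = 0.788845
  R3 <- R3 - (1.096645/3.296472) R2 = R3 - (0.332672) R2:  3.255227 phi_3 = 0.91151
Back-substitution:
  phi_hat_3 = 0.91151 / 3.255227 = 0.280014
  phi_hat_2 = (-0.368728 - (1.096645)(0.280014)) / 3.296472 = -0.205008
  phi_hat_1 = (1.0833 - (1.0833)(-0.205008) - (-0.0446)(0.280014)) / 3.6206 = 0.363993
So phi_hat = [0.3640, -0.2050, 0.2800].
Therefore phi_hat_1 = 0.3640.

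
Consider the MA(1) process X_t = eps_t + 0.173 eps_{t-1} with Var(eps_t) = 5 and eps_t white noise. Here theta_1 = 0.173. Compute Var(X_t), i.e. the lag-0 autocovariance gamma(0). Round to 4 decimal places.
\gamma(0) = 5.1496

For an MA(q) process X_t = eps_t + sum_i theta_i eps_{t-i} with
Var(eps_t) = sigma^2, the variance is
  gamma(0) = sigma^2 * (1 + sum_i theta_i^2).
  sum_i theta_i^2 = (0.173)^2 = 0.029929.
  gamma(0) = 5 * (1 + 0.029929) = 5 * 1.029929 = 5.149645, which rounds to 5.1496.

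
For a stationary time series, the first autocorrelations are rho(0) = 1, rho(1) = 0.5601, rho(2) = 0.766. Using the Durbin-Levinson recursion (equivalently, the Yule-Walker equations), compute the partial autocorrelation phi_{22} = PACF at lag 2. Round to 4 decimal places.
\phi_{22} = 0.6590

The PACF at lag k is phi_{kk}, the last component of the solution
to the Yule-Walker system G_k phi = r_k where
  (G_k)_{ij} = rho(|i - j|), (r_k)_i = rho(i), i,j = 1..k.
Equivalently, Durbin-Levinson gives phi_{kk} iteratively:
  phi_{11} = rho(1)
  phi_{kk} = [rho(k) - sum_{j=1..k-1} phi_{k-1,j} rho(k-j)]
            / [1 - sum_{j=1..k-1} phi_{k-1,j} rho(j)],
  phi_{k,j} = phi_{k-1,j} - phi_{kk} phi_{k-1,k-j},  j = 1..k-1.
Step k = 1:
  phi_11 = rho(1) = 0.5601.
Step k = 2:
  phi_22 = [rho(2) - phi_11 rho(1)] / [1 - phi_11 rho(1)] = [0.766 - (0.5601)(0.5601)] / [1 - (0.5601)(0.5601)]
         = 0.45228799 / 0.68628799 = 0.659.
Therefore phi_{22} = 0.6590.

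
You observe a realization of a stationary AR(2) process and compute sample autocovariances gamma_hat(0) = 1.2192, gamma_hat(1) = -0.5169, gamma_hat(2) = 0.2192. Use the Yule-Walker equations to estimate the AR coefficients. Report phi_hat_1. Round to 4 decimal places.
\hat\phi_{1} = -0.4239

The Yule-Walker equations for an AR(p) process read, in matrix form,
  Gamma_p phi = r_p,   with   (Gamma_p)_{ij} = gamma(|i - j|),
                       (r_p)_i = gamma(i),   i,j = 1..p.
Substitute the sample gammas (Toeplitz matrix and right-hand side of size 2):
  Gamma_p = [[1.2192, -0.5169], [-0.5169, 1.2192]]
  r_p     = [-0.5169, 0.2192]
Written out:
  1.2192 phi_1 - 0.5169 phi_2 = -0.5169
  -0.5169 phi_1 + 1.2192 phi_2 = 0.2192
Solve by Cramer's rule:
  det = gamma(0)^2 - gamma(1)^2 = (1.2192)^2 - (-0.5169)^2 = 1.48644864 - 0.26718561 = 1.21926303
  phi_hat_1 = [gamma(1) gamma(0) - gamma(1) gamma(2)] / det = [(-0.5169)(1.2192) - (-0.5169)(0.2192)] / 1.21926303 = -0.5169 / 1.21926303 = -0.4239
  phi_hat_2 = [gamma(0) gamma(2) - gamma(1)^2] / det = [(1.2192)(0.2192) - (-0.5169)^2] / 1.21926303 = 0.00006303 / 1.21926303 = 0.0001
So phi_hat = [-0.4239, 0.0001].
Therefore phi_hat_1 = -0.4239.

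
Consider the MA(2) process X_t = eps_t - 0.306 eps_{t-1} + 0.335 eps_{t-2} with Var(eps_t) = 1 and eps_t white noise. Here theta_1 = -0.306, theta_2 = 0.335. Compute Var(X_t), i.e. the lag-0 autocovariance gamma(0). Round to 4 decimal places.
\gamma(0) = 1.2059

For an MA(q) process X_t = eps_t + sum_i theta_i eps_{t-i} with
Var(eps_t) = sigma^2, the variance is
  gamma(0) = sigma^2 * (1 + sum_i theta_i^2).
  sum_i theta_i^2 = (-0.306)^2 + (0.335)^2 = 0.093636 + 0.112225 = 0.205861.
  gamma(0) = 1 * (1 + 0.205861) = 1 * 1.205861 = 1.205861, which rounds to 1.2059.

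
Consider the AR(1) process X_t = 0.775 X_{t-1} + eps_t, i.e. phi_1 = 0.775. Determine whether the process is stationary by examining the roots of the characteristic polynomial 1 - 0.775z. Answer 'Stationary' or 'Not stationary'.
\text{Stationary}

The AR(p) characteristic polynomial is P(z) = 1 - 0.775z.
Stationarity requires all roots to lie outside the unit circle, i.e. |z| > 1 for every root.
This is linear in z: 1 + (-0.775) z = 0  =>  z = -1/(-0.775) = 1.290323,  |z| = 1.290323.
Moduli of all roots: 1.2903.
All moduli strictly greater than 1? Yes.
Verdict: Stationary.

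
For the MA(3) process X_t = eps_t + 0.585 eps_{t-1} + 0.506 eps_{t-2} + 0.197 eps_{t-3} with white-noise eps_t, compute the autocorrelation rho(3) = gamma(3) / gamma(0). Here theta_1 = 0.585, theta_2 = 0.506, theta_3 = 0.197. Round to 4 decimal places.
\rho(3) = 0.1203

For an MA(q) process with theta_0 = 1, the autocovariance is
  gamma(k) = sigma^2 * sum_{i=0..q-k} theta_i * theta_{i+k},
and rho(k) = gamma(k) / gamma(0). Sigma^2 cancels.
  numerator   = (1)*(0.197) = 0.197.
  denominator = (1)^2 + (0.585)^2 + (0.506)^2 + (0.197)^2 = 1.63707.
  rho(3) = 0.197 / 1.63707 = 0.1203.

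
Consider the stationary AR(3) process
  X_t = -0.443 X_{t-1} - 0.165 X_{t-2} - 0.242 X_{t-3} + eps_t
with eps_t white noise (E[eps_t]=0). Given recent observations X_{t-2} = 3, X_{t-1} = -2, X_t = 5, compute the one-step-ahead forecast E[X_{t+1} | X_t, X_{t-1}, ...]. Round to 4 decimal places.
E[X_{t+1} \mid \mathcal F_t] = -2.6110

For an AR(p) model X_t = c + sum_i phi_i X_{t-i} + eps_t, the
one-step-ahead conditional mean is
  E[X_{t+1} | X_t, ...] = c + sum_i phi_i X_{t+1-i}.
Substitute known values:
  E[X_{t+1} | ...] = (-0.443) * (5) + (-0.165) * (-2) + (-0.242) * (3)
                   = -2.6110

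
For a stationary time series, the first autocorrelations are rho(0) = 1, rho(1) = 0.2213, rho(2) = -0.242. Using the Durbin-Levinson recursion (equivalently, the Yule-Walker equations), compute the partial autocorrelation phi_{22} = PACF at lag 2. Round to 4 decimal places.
\phi_{22} = -0.3060

The PACF at lag k is phi_{kk}, the last component of the solution
to the Yule-Walker system G_k phi = r_k where
  (G_k)_{ij} = rho(|i - j|), (r_k)_i = rho(i), i,j = 1..k.
Equivalently, Durbin-Levinson gives phi_{kk} iteratively:
  phi_{11} = rho(1)
  phi_{kk} = [rho(k) - sum_{j=1..k-1} phi_{k-1,j} rho(k-j)]
            / [1 - sum_{j=1..k-1} phi_{k-1,j} rho(j)],
  phi_{k,j} = phi_{k-1,j} - phi_{kk} phi_{k-1,k-j},  j = 1..k-1.
Step k = 1:
  phi_11 = rho(1) = 0.2213.
Step k = 2:
  phi_22 = [rho(2) - phi_11 rho(1)] / [1 - phi_11 rho(1)] = [-0.242 - (0.2213)(0.2213)] / [1 - (0.2213)(0.2213)]
         = -0.29097369 / 0.95102631 = -0.306.
Therefore phi_{22} = -0.3060.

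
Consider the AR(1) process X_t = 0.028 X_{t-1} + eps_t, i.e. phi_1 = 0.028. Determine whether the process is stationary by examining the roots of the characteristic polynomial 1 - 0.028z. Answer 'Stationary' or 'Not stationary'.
\text{Stationary}

The AR(p) characteristic polynomial is P(z) = 1 - 0.028z.
Stationarity requires all roots to lie outside the unit circle, i.e. |z| > 1 for every root.
This is linear in z: 1 + (-0.028) z = 0  =>  z = -1/(-0.028) = 35.714286,  |z| = 35.714286.
Moduli of all roots: 35.7143.
All moduli strictly greater than 1? Yes.
Verdict: Stationary.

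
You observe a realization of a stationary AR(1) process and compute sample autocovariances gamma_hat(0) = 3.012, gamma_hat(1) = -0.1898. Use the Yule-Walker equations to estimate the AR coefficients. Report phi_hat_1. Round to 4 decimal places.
\hat\phi_{1} = -0.0630

The Yule-Walker equations for an AR(p) process read, in matrix form,
  Gamma_p phi = r_p,   with   (Gamma_p)_{ij} = gamma(|i - j|),
                       (r_p)_i = gamma(i),   i,j = 1..p.
Substitute the sample gammas (Toeplitz matrix and right-hand side of size 1):
  Gamma_p = [[3.012]]
  r_p     = [-0.1898]
With p = 1 this is the single equation gamma(0) phi_1 = gamma(1):
  phi_hat_1 = gamma(1) / gamma(0) = -0.1898 / 3.012 = -0.0630.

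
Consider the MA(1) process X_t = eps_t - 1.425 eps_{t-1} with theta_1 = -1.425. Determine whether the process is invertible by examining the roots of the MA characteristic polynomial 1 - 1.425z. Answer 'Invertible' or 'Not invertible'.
\text{Not invertible}

The MA(q) characteristic polynomial is P(z) = 1 - 1.425z.
Invertibility requires all roots to lie outside the unit circle, i.e. |z| > 1 for every root.
This is linear in z: 1 + (-1.425) z = 0  =>  z = -1/(-1.425) = 0.701754,  |z| = 0.701754.
Moduli of all roots: 0.7018.
All moduli strictly greater than 1? No.
Verdict: Not invertible.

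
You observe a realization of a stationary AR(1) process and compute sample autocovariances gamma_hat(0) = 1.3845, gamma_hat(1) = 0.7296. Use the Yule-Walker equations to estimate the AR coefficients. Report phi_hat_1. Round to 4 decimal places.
\hat\phi_{1} = 0.5270

The Yule-Walker equations for an AR(p) process read, in matrix form,
  Gamma_p phi = r_p,   with   (Gamma_p)_{ij} = gamma(|i - j|),
                       (r_p)_i = gamma(i),   i,j = 1..p.
Substitute the sample gammas (Toeplitz matrix and right-hand side of size 1):
  Gamma_p = [[1.3845]]
  r_p     = [0.7296]
With p = 1 this is the single equation gamma(0) phi_1 = gamma(1):
  phi_hat_1 = gamma(1) / gamma(0) = 0.7296 / 1.3845 = 0.5270.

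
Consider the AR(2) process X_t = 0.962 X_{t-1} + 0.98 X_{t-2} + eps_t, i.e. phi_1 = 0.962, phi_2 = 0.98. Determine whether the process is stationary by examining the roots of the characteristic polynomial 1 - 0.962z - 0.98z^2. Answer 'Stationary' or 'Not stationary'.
\text{Not stationary}

The AR(p) characteristic polynomial is P(z) = 1 - 0.962z - 0.98z^2.
Stationarity requires all roots to lie outside the unit circle, i.e. |z| > 1 for every root.
Set 1 + (-0.962) z + (-0.98) z^2 = 0, i.e. a z^2 + b z + c = 0 with a = -0.98, b = -0.962, c = 1.
Discriminant D = b^2 - 4ac = (-0.962)^2 - 4*(-0.98)*1 = 0.925444 - (-3.92) = 4.845444.
D >= 0, so the roots are real: z = (-b +/- sqrt(D)) / (2a) = (0.962 +/- 2.201237) / (-1.96).
  z_1 = (0.962 + 2.201237) / (-1.96) = -1.6139,   |z_1| = 1.6139.
  z_2 = (0.962 - 2.201237) / (-1.96) = 0.6323,   |z_2| = 0.6323.
Moduli of all roots: 1.6139, 0.6323.
All moduli strictly greater than 1? No.
Verdict: Not stationary.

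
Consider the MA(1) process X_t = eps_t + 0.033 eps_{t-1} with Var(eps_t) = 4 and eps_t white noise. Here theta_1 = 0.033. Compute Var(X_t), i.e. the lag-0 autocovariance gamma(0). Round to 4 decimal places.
\gamma(0) = 4.0044

For an MA(q) process X_t = eps_t + sum_i theta_i eps_{t-i} with
Var(eps_t) = sigma^2, the variance is
  gamma(0) = sigma^2 * (1 + sum_i theta_i^2).
  sum_i theta_i^2 = (0.033)^2 = 0.001089.
  gamma(0) = 4 * (1 + 0.001089) = 4 * 1.001089 = 4.004356, which rounds to 4.0044.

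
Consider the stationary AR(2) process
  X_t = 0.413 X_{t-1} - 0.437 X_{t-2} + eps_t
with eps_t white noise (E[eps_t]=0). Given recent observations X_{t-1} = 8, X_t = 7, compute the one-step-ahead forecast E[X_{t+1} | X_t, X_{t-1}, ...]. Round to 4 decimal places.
E[X_{t+1} \mid \mathcal F_t] = -0.6050

For an AR(p) model X_t = c + sum_i phi_i X_{t-i} + eps_t, the
one-step-ahead conditional mean is
  E[X_{t+1} | X_t, ...] = c + sum_i phi_i X_{t+1-i}.
Substitute known values:
  E[X_{t+1} | ...] = (0.413) * (7) + (-0.437) * (8)
                   = -0.6050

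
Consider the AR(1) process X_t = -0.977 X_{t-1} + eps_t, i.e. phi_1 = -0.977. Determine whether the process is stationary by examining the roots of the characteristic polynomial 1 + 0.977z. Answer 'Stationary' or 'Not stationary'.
\text{Stationary}

The AR(p) characteristic polynomial is P(z) = 1 + 0.977z.
Stationarity requires all roots to lie outside the unit circle, i.e. |z| > 1 for every root.
This is linear in z: 1 + (0.977) z = 0  =>  z = -1/(0.977) = -1.023541,  |z| = 1.023541.
Moduli of all roots: 1.0235.
All moduli strictly greater than 1? Yes.
Verdict: Stationary.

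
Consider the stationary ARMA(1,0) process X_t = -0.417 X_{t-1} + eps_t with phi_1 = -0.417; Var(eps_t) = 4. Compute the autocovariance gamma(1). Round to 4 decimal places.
\gamma(1) = -2.0191

Multiply the model equation by X_{t-k} and take expectations. With theta_0 = psi_0 = 1 and psi_j the MA(infinity) weights, this gives
  gamma(k) - sum_i phi_i gamma(k-i) = c_k,
  c_k = sigma^2 * sum_{j=k..q} theta_j psi_{j-k}   (c_k = 0 for k > q),
using gamma(-m) = gamma(m).
Pure AR (q = 0): c_0 = sigma^2 = 4, c_k = 0 for k >= 1.
Equations for k = 0 and k = 1 (AR order 1):
  gamma(0) = phi_1 gamma(1) + c_0
  gamma(1) = phi_1 gamma(0) + c_1
Substituting the second into the first: gamma(0) (1 - phi_1^2) = c_0 + phi_1 c_1, so
  gamma(0) = c_0 / (1 - phi_1^2) = 4 / (1 - (-0.417)^2) = 4 / 0.826111 = 4.841964.
  gamma(1) = phi_1 gamma(0) = (-0.417)(4.841964) = -2.019099.
Therefore gamma(1) = -2.0191 (to 4 decimal places).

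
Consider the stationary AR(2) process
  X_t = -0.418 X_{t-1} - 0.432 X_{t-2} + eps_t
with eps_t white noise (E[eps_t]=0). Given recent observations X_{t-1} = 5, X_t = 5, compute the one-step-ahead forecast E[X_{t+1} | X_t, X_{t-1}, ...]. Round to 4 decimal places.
E[X_{t+1} \mid \mathcal F_t] = -4.2500

For an AR(p) model X_t = c + sum_i phi_i X_{t-i} + eps_t, the
one-step-ahead conditional mean is
  E[X_{t+1} | X_t, ...] = c + sum_i phi_i X_{t+1-i}.
Substitute known values:
  E[X_{t+1} | ...] = (-0.418) * (5) + (-0.432) * (5)
                   = -4.2500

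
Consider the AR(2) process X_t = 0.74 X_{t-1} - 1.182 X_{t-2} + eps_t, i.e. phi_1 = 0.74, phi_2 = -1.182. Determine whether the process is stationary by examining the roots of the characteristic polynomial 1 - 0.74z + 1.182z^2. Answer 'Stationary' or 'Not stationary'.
\text{Not stationary}

The AR(p) characteristic polynomial is P(z) = 1 - 0.74z + 1.182z^2.
Stationarity requires all roots to lie outside the unit circle, i.e. |z| > 1 for every root.
Set 1 + (-0.74) z + (1.182) z^2 = 0, i.e. a z^2 + b z + c = 0 with a = 1.182, b = -0.74, c = 1.
Discriminant D = b^2 - 4ac = (-0.74)^2 - 4*(1.182)*1 = 0.5476 - (4.728) = -4.1804.
D < 0, so the roots are the complex-conjugate pair z = (-b +/- i sqrt(-D)) / (2a) = 0.313 +/- 0.8649i.
For a conjugate pair |z|^2 = z * conj(z) = (product of roots) = c/a = 1/(1.182) = 0.846024, so |z| = sqrt(0.846024) = 0.9198 for both roots.
Moduli of all roots: 0.9198, 0.9198.
All moduli strictly greater than 1? No.
Verdict: Not stationary.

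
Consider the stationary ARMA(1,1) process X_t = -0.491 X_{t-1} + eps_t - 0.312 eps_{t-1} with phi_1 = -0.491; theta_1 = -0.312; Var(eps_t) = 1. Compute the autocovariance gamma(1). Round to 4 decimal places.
\gamma(1) = -1.2202

Multiply the model equation by X_{t-k} and take expectations. With theta_0 = psi_0 = 1 and psi_j the MA(infinity) weights, this gives
  gamma(k) - sum_i phi_i gamma(k-i) = c_k,
  c_k = sigma^2 * sum_{j=k..q} theta_j psi_{j-k}   (c_k = 0 for k > q),
using gamma(-m) = gamma(m).
psi-weights needed (psi_j = theta_j + sum_i phi_i psi_{j-i}):
  psi_1 = theta_1 + phi_1 = -0.312 + (-0.491) = -0.803
Right-hand sides:
  c_0 = sigma^2 (1 + theta_1 psi_1) = 1 * (1 + (-0.312)(-0.803)) = 1 * 1.250536 = 1.250536
  c_1 = sigma^2 theta_1 = 1 * (-0.312) = -0.312
  c_2 = 0
Equations for k = 0 and k = 1 (AR order 1):
  gamma(0) = phi_1 gamma(1) + c_0
  gamma(1) = phi_1 gamma(0) + c_1
Substituting the second into the first: gamma(0) (1 - phi_1^2) = c_0 + phi_1 c_1, so
  gamma(0) = (c_0 + phi_1 c_1) / (1 - phi_1^2) = (1.250536 + (-0.491)(-0.312)) / (1 - (-0.491)^2) = 1.403728 / 0.758919 = 1.849641.
  gamma(1) = phi_1 gamma(0) + c_1 = (-0.491)(1.849641) + (-0.312) = -1.220174.
Therefore gamma(1) = -1.2202 (to 4 decimal places).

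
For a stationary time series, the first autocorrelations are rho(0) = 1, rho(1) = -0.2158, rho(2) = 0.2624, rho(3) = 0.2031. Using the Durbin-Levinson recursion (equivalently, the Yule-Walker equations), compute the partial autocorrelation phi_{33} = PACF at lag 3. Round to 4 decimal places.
\phi_{33} = 0.3270

The PACF at lag k is phi_{kk}, the last component of the solution
to the Yule-Walker system G_k phi = r_k where
  (G_k)_{ij} = rho(|i - j|), (r_k)_i = rho(i), i,j = 1..k.
Equivalently, Durbin-Levinson gives phi_{kk} iteratively:
  phi_{11} = rho(1)
  phi_{kk} = [rho(k) - sum_{j=1..k-1} phi_{k-1,j} rho(k-j)]
            / [1 - sum_{j=1..k-1} phi_{k-1,j} rho(j)],
  phi_{k,j} = phi_{k-1,j} - phi_{kk} phi_{k-1,k-j},  j = 1..k-1.
Step k = 1:
  phi_11 = rho(1) = -0.2158.
Step k = 2:
  phi_22 = [rho(2) - phi_11 rho(1)] / [1 - phi_11 rho(1)] = [0.2624 - (-0.2158)(-0.2158)] / [1 - (-0.2158)(-0.2158)]
         = 0.21583036 / 0.95343036 = 0.226372.
  Update: phi_21 = phi_11 - phi_22 phi_11 = -0.2158 - (0.226372)(-0.2158) = -0.166949.
Step k = 3:
  phi_33 = [rho(3) - phi_21 rho(2) - phi_22 rho(1)] / [1 - phi_21 rho(1) - phi_22 rho(2)]
    numerator   = 0.2031 - (-0.166949)(0.2624) - (0.226372)(-0.2158) = 0.29575855
    denominator = 1 - (-0.166949)(-0.2158) - (0.226372)(0.2624) = 0.90457231
  phi_33 = 0.29575855 / 0.90457231 = 0.327.
Therefore phi_{33} = 0.3270.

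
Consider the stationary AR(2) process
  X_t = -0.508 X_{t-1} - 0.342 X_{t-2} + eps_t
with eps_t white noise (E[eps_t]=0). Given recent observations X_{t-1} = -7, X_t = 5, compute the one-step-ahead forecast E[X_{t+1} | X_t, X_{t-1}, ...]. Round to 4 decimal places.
E[X_{t+1} \mid \mathcal F_t] = -0.1460

For an AR(p) model X_t = c + sum_i phi_i X_{t-i} + eps_t, the
one-step-ahead conditional mean is
  E[X_{t+1} | X_t, ...] = c + sum_i phi_i X_{t+1-i}.
Substitute known values:
  E[X_{t+1} | ...] = (-0.508) * (5) + (-0.342) * (-7)
                   = -0.1460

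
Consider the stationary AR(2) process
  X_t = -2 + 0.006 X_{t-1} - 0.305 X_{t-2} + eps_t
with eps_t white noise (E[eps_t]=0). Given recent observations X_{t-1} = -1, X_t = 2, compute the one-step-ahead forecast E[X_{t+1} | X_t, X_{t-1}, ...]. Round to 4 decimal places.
E[X_{t+1} \mid \mathcal F_t] = -1.6830

For an AR(p) model X_t = c + sum_i phi_i X_{t-i} + eps_t, the
one-step-ahead conditional mean is
  E[X_{t+1} | X_t, ...] = c + sum_i phi_i X_{t+1-i}.
Substitute known values:
  E[X_{t+1} | ...] = -2 + (0.006) * (2) + (-0.305) * (-1)
                   = -1.6830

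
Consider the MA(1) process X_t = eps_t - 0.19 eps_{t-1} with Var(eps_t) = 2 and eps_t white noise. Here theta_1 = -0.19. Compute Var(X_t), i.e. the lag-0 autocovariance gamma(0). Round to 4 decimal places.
\gamma(0) = 2.0722

For an MA(q) process X_t = eps_t + sum_i theta_i eps_{t-i} with
Var(eps_t) = sigma^2, the variance is
  gamma(0) = sigma^2 * (1 + sum_i theta_i^2).
  sum_i theta_i^2 = (-0.19)^2 = 0.0361.
  gamma(0) = 2 * (1 + 0.0361) = 2 * 1.0361 = 2.0722.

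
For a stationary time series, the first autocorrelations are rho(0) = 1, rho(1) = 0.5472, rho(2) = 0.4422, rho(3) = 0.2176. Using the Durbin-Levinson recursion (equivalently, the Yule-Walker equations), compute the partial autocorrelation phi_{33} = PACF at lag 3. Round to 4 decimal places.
\phi_{33} = -0.1289

The PACF at lag k is phi_{kk}, the last component of the solution
to the Yule-Walker system G_k phi = r_k where
  (G_k)_{ij} = rho(|i - j|), (r_k)_i = rho(i), i,j = 1..k.
Equivalently, Durbin-Levinson gives phi_{kk} iteratively:
  phi_{11} = rho(1)
  phi_{kk} = [rho(k) - sum_{j=1..k-1} phi_{k-1,j} rho(k-j)]
            / [1 - sum_{j=1..k-1} phi_{k-1,j} rho(j)],
  phi_{k,j} = phi_{k-1,j} - phi_{kk} phi_{k-1,k-j},  j = 1..k-1.
Step k = 1:
  phi_11 = rho(1) = 0.5472.
Step k = 2:
  phi_22 = [rho(2) - phi_11 rho(1)] / [1 - phi_11 rho(1)] = [0.4422 - (0.5472)(0.5472)] / [1 - (0.5472)(0.5472)]
         = 0.14277216 / 0.70057216 = 0.203794.
  Update: phi_21 = phi_11 - phi_22 phi_11 = 0.5472 - (0.203794)(0.5472) = 0.435684.
Step k = 3:
  phi_33 = [rho(3) - phi_21 rho(2) - phi_22 rho(1)] / [1 - phi_21 rho(1) - phi_22 rho(2)]
    numerator   = 0.2176 - (0.435684)(0.4422) - (0.203794)(0.5472) = -0.0865754
    denominator = 1 - (0.435684)(0.5472) - (0.203794)(0.4422) = 0.6714761
  phi_33 = -0.0865754 / 0.6714761 = -0.1289.
Therefore phi_{33} = -0.1289.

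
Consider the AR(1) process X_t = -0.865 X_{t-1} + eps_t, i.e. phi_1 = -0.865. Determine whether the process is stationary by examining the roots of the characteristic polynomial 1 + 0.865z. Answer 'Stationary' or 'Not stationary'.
\text{Stationary}

The AR(p) characteristic polynomial is P(z) = 1 + 0.865z.
Stationarity requires all roots to lie outside the unit circle, i.e. |z| > 1 for every root.
This is linear in z: 1 + (0.865) z = 0  =>  z = -1/(0.865) = -1.156069,  |z| = 1.156069.
Moduli of all roots: 1.1561.
All moduli strictly greater than 1? Yes.
Verdict: Stationary.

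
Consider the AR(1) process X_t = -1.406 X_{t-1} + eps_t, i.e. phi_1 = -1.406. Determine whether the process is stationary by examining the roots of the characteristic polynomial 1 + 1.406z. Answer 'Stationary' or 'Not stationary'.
\text{Not stationary}

The AR(p) characteristic polynomial is P(z) = 1 + 1.406z.
Stationarity requires all roots to lie outside the unit circle, i.e. |z| > 1 for every root.
This is linear in z: 1 + (1.406) z = 0  =>  z = -1/(1.406) = -0.711238,  |z| = 0.711238.
Moduli of all roots: 0.7112.
All moduli strictly greater than 1? No.
Verdict: Not stationary.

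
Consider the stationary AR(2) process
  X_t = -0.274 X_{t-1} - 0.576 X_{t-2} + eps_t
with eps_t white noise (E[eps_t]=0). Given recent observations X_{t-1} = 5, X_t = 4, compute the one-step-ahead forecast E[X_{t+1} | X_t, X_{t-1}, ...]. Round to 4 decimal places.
E[X_{t+1} \mid \mathcal F_t] = -3.9760

For an AR(p) model X_t = c + sum_i phi_i X_{t-i} + eps_t, the
one-step-ahead conditional mean is
  E[X_{t+1} | X_t, ...] = c + sum_i phi_i X_{t+1-i}.
Substitute known values:
  E[X_{t+1} | ...] = (-0.274) * (4) + (-0.576) * (5)
                   = -3.9760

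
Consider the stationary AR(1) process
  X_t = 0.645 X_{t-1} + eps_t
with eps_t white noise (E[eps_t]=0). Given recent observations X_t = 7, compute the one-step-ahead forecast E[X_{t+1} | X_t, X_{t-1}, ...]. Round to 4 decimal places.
E[X_{t+1} \mid \mathcal F_t] = 4.5150

For an AR(p) model X_t = c + sum_i phi_i X_{t-i} + eps_t, the
one-step-ahead conditional mean is
  E[X_{t+1} | X_t, ...] = c + sum_i phi_i X_{t+1-i}.
Substitute known values:
  E[X_{t+1} | ...] = (0.645) * (7)
                   = 4.5150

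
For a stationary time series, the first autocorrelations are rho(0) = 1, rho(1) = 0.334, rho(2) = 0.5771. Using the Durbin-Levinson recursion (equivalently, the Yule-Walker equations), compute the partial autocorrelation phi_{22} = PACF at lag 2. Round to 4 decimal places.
\phi_{22} = 0.5240

The PACF at lag k is phi_{kk}, the last component of the solution
to the Yule-Walker system G_k phi = r_k where
  (G_k)_{ij} = rho(|i - j|), (r_k)_i = rho(i), i,j = 1..k.
Equivalently, Durbin-Levinson gives phi_{kk} iteratively:
  phi_{11} = rho(1)
  phi_{kk} = [rho(k) - sum_{j=1..k-1} phi_{k-1,j} rho(k-j)]
            / [1 - sum_{j=1..k-1} phi_{k-1,j} rho(j)],
  phi_{k,j} = phi_{k-1,j} - phi_{kk} phi_{k-1,k-j},  j = 1..k-1.
Step k = 1:
  phi_11 = rho(1) = 0.334.
Step k = 2:
  phi_22 = [rho(2) - phi_11 rho(1)] / [1 - phi_11 rho(1)] = [0.5771 - (0.334)(0.334)] / [1 - (0.334)(0.334)]
         = 0.465544 / 0.888444 = 0.524.
Therefore phi_{22} = 0.5240.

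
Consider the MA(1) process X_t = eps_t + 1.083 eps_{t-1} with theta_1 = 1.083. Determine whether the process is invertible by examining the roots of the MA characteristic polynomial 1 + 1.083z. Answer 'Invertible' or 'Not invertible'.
\text{Not invertible}

The MA(q) characteristic polynomial is P(z) = 1 + 1.083z.
Invertibility requires all roots to lie outside the unit circle, i.e. |z| > 1 for every root.
This is linear in z: 1 + (1.083) z = 0  =>  z = -1/(1.083) = -0.923361,  |z| = 0.923361.
Moduli of all roots: 0.9234.
All moduli strictly greater than 1? No.
Verdict: Not invertible.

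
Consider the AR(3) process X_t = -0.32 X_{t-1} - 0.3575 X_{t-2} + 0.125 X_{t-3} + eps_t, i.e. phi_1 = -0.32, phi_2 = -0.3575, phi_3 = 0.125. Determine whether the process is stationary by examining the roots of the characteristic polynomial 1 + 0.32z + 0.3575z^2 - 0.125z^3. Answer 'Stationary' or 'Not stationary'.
\text{Stationary}

The AR(p) characteristic polynomial is P(z) = 1 + 0.32z + 0.3575z^2 - 0.125z^3.
Stationarity requires all roots to lie outside the unit circle, i.e. |z| > 1 for every root.
Degree 3: look for a simple real root z0 first, then factor out (1 - z/z0) and solve the remaining quadratic.
Testing z0 = 4: P(4) = 1 + (0.32)(4) + (0.3575)(4)^2 + (-0.125)(4)^3
  = 1 + (1.28) + (5.72) + (-8) = 0.  So z_0 = 4 is a root, |z_0| = 4.
Divide out the factor (1 - 0.25 z) = (1 - z/z0) (since 1/z0 = 0.25):
  P(z) = (1 - 0.25 z)(1 + (0.57) z + (0.5) z^2)
  [check: z-coef 0.57 - (0.25) = 0.32; z^2-coef 0.5 - (0.25)(0.57) = 0.3575; z^3-coef -(0.25)(0.5) = -0.125.]
Remaining roots from the quadratic factor 1 + (0.57) z + (0.5) z^2:
  Set 1 + (0.57) z + (0.5) z^2 = 0, i.e. a z^2 + b z + c = 0 with a = 0.5, b = 0.57, c = 1.
  Discriminant D = b^2 - 4ac = (0.57)^2 - 4*(0.5)*1 = 0.3249 - (2) = -1.6751.
  D < 0, so the roots are the complex-conjugate pair z = (-b +/- i sqrt(-D)) / (2a) = -0.57 +/- 1.2943i.
  For a conjugate pair |z|^2 = z * conj(z) = (product of roots) = c/a = 1/(0.5) = 2, so |z| = sqrt(2) = 1.4142 for both roots.
Moduli of all roots: 4.0000, 1.4142, 1.4142.
All moduli strictly greater than 1? Yes.
Verdict: Stationary.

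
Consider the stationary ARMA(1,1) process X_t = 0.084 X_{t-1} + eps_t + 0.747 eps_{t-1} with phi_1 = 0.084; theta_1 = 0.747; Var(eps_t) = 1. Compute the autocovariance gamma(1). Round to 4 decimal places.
\gamma(1) = 0.8894

Multiply the model equation by X_{t-k} and take expectations. With theta_0 = psi_0 = 1 and psi_j the MA(infinity) weights, this gives
  gamma(k) - sum_i phi_i gamma(k-i) = c_k,
  c_k = sigma^2 * sum_{j=k..q} theta_j psi_{j-k}   (c_k = 0 for k > q),
using gamma(-m) = gamma(m).
psi-weights needed (psi_j = theta_j + sum_i phi_i psi_{j-i}):
  psi_1 = theta_1 + phi_1 = 0.747 + (0.084) = 0.831
Right-hand sides:
  c_0 = sigma^2 (1 + theta_1 psi_1) = 1 * (1 + (0.747)(0.831)) = 1 * 1.620757 = 1.620757
  c_1 = sigma^2 theta_1 = 1 * (0.747) = 0.747
  c_2 = 0
Equations for k = 0 and k = 1 (AR order 1):
  gamma(0) = phi_1 gamma(1) + c_0
  gamma(1) = phi_1 gamma(0) + c_1
Substituting the second into the first: gamma(0) (1 - phi_1^2) = c_0 + phi_1 c_1, so
  gamma(0) = (c_0 + phi_1 c_1) / (1 - phi_1^2) = (1.620757 + (0.084)(0.747)) / (1 - (0.084)^2) = 1.683505 / 0.992944 = 1.695468.
  gamma(1) = phi_1 gamma(0) + c_1 = (0.084)(1.695468) + (0.747) = 0.889419.
Therefore gamma(1) = 0.8894 (to 4 decimal places).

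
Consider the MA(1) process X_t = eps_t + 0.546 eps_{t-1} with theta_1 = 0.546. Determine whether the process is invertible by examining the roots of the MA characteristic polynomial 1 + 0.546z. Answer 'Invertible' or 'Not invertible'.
\text{Invertible}

The MA(q) characteristic polynomial is P(z) = 1 + 0.546z.
Invertibility requires all roots to lie outside the unit circle, i.e. |z| > 1 for every root.
This is linear in z: 1 + (0.546) z = 0  =>  z = -1/(0.546) = -1.831502,  |z| = 1.831502.
Moduli of all roots: 1.8315.
All moduli strictly greater than 1? Yes.
Verdict: Invertible.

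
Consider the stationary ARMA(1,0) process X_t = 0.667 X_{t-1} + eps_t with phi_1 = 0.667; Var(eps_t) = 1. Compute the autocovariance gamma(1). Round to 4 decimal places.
\gamma(1) = 1.2016

Multiply the model equation by X_{t-k} and take expectations. With theta_0 = psi_0 = 1 and psi_j the MA(infinity) weights, this gives
  gamma(k) - sum_i phi_i gamma(k-i) = c_k,
  c_k = sigma^2 * sum_{j=k..q} theta_j psi_{j-k}   (c_k = 0 for k > q),
using gamma(-m) = gamma(m).
Pure AR (q = 0): c_0 = sigma^2 = 1, c_k = 0 for k >= 1.
Equations for k = 0 and k = 1 (AR order 1):
  gamma(0) = phi_1 gamma(1) + c_0
  gamma(1) = phi_1 gamma(0) + c_1
Substituting the second into the first: gamma(0) (1 - phi_1^2) = c_0 + phi_1 c_1, so
  gamma(0) = c_0 / (1 - phi_1^2) = 1 / (1 - (0.667)^2) = 1 / 0.555111 = 1.801442.
  gamma(1) = phi_1 gamma(0) = (0.667)(1.801442) = 1.201561.
Therefore gamma(1) = 1.2016 (to 4 decimal places).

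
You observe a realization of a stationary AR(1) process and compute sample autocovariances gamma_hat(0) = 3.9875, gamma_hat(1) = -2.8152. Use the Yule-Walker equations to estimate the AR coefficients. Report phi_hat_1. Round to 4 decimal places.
\hat\phi_{1} = -0.7060

The Yule-Walker equations for an AR(p) process read, in matrix form,
  Gamma_p phi = r_p,   with   (Gamma_p)_{ij} = gamma(|i - j|),
                       (r_p)_i = gamma(i),   i,j = 1..p.
Substitute the sample gammas (Toeplitz matrix and right-hand side of size 1):
  Gamma_p = [[3.9875]]
  r_p     = [-2.8152]
With p = 1 this is the single equation gamma(0) phi_1 = gamma(1):
  phi_hat_1 = gamma(1) / gamma(0) = -2.8152 / 3.9875 = -0.7060.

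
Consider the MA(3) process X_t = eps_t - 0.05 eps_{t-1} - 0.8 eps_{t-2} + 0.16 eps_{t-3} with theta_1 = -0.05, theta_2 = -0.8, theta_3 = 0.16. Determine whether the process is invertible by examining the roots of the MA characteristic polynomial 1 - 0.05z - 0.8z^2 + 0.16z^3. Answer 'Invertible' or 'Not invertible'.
\text{Invertible}

The MA(q) characteristic polynomial is P(z) = 1 - 0.05z - 0.8z^2 + 0.16z^3.
Invertibility requires all roots to lie outside the unit circle, i.e. |z| > 1 for every root.
Degree 3: look for a simple real root z0 first, then factor out (1 - z/z0) and solve the remaining quadratic.
Testing z0 = 1.25: P(1.25) = 1 + (-0.05)(1.25) + (-0.8)(1.25)^2 + (0.16)(1.25)^3
  = 1 + (-0.0625) + (-1.25) + (0.3125) = 0.  So z_0 = 1.25 is a root, |z_0| = 1.25.
Divide out the factor (1 - 0.8 z) = (1 - z/z0) (since 1/z0 = 0.8):
  P(z) = (1 - 0.8 z)(1 + (0.75) z + (-0.2) z^2)
  [check: z-coef 0.75 - (0.8) = -0.05; z^2-coef -0.2 - (0.8)(0.75) = -0.8; z^3-coef -(0.8)(-0.2) = 0.16.]
Remaining roots from the quadratic factor 1 + (0.75) z + (-0.2) z^2:
  Set 1 + (0.75) z + (-0.2) z^2 = 0, i.e. a z^2 + b z + c = 0 with a = -0.2, b = 0.75, c = 1.
  Discriminant D = b^2 - 4ac = (0.75)^2 - 4*(-0.2)*1 = 0.5625 - (-0.8) = 1.3625.
  D >= 0, so the roots are real: z = (-b +/- sqrt(D)) / (2a) = (-0.75 +/- 1.167262) / (-0.4).
    z_1 = (-0.75 + 1.167262) / (-0.4) = -1.0432,   |z_1| = 1.0432.
    z_2 = (-0.75 - 1.167262) / (-0.4) = 4.7932,   |z_2| = 4.7932.
Moduli of all roots: 1.2500, 1.0432, 4.7932.
All moduli strictly greater than 1? Yes.
Verdict: Invertible.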